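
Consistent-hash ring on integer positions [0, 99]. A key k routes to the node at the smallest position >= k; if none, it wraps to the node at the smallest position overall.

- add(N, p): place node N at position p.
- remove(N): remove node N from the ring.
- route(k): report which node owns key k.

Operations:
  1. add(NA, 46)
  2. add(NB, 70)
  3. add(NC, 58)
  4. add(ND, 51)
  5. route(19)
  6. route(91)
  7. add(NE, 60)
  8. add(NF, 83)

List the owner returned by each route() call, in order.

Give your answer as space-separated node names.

Op 1: add NA@46 -> ring=[46:NA]
Op 2: add NB@70 -> ring=[46:NA,70:NB]
Op 3: add NC@58 -> ring=[46:NA,58:NC,70:NB]
Op 4: add ND@51 -> ring=[46:NA,51:ND,58:NC,70:NB]
Op 5: route key 19: smallest pos >= 19 is 46 -> NA
Op 6: route key 91: none >= 91, wrap to smallest pos 46 -> NA
Op 7: add NE@60 -> ring=[46:NA,51:ND,58:NC,60:NE,70:NB]
Op 8: add NF@83 -> ring=[46:NA,51:ND,58:NC,60:NE,70:NB,83:NF]

Answer: NA NA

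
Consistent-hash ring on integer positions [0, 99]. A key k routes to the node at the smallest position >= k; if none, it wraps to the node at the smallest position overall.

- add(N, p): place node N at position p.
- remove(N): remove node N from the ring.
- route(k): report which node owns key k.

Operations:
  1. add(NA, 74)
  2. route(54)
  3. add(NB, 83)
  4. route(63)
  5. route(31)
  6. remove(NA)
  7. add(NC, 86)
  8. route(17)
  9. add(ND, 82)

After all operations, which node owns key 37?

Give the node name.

Op 1: add NA@74 -> ring=[74:NA]
Op 2: route key 54: smallest pos >= 54 is 74 -> NA
Op 3: add NB@83 -> ring=[74:NA,83:NB]
Op 4: route key 63: smallest pos >= 63 is 74 -> NA
Op 5: route key 31: smallest pos >= 31 is 74 -> NA
Op 6: remove NA -> ring=[83:NB]
Op 7: add NC@86 -> ring=[83:NB,86:NC]
Op 8: route key 17: smallest pos >= 17 is 83 -> NB
Op 9: add ND@82 -> ring=[82:ND,83:NB,86:NC]
Final route key 37: smallest pos >= 37 is 82 -> ND

Answer: ND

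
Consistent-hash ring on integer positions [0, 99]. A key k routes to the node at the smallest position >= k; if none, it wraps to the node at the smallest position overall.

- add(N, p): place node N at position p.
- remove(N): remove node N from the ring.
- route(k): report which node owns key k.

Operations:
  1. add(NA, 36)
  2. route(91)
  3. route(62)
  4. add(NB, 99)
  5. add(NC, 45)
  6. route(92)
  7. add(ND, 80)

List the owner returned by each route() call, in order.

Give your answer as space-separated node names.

Answer: NA NA NB

Derivation:
Op 1: add NA@36 -> ring=[36:NA]
Op 2: route key 91: none >= 91, wrap to smallest pos 36 -> NA
Op 3: route key 62: none >= 62, wrap to smallest pos 36 -> NA
Op 4: add NB@99 -> ring=[36:NA,99:NB]
Op 5: add NC@45 -> ring=[36:NA,45:NC,99:NB]
Op 6: route key 92: smallest pos >= 92 is 99 -> NB
Op 7: add ND@80 -> ring=[36:NA,45:NC,80:ND,99:NB]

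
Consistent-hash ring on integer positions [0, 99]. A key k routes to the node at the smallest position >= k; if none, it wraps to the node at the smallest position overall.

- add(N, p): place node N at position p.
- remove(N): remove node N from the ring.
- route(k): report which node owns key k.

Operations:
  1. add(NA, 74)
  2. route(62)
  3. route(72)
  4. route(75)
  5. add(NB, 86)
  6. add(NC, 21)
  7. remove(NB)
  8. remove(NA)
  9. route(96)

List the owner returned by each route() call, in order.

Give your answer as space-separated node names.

Answer: NA NA NA NC

Derivation:
Op 1: add NA@74 -> ring=[74:NA]
Op 2: route key 62: smallest pos >= 62 is 74 -> NA
Op 3: route key 72: smallest pos >= 72 is 74 -> NA
Op 4: route key 75: none >= 75, wrap to smallest pos 74 -> NA
Op 5: add NB@86 -> ring=[74:NA,86:NB]
Op 6: add NC@21 -> ring=[21:NC,74:NA,86:NB]
Op 7: remove NB -> ring=[21:NC,74:NA]
Op 8: remove NA -> ring=[21:NC]
Op 9: route key 96: none >= 96, wrap to smallest pos 21 -> NC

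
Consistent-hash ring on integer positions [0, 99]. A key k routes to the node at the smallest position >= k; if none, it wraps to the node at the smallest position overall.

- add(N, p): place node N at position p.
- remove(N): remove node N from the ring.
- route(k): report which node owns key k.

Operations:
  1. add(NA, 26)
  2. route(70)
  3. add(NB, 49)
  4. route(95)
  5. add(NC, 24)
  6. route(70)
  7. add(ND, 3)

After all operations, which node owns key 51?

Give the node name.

Op 1: add NA@26 -> ring=[26:NA]
Op 2: route key 70: none >= 70, wrap to smallest pos 26 -> NA
Op 3: add NB@49 -> ring=[26:NA,49:NB]
Op 4: route key 95: none >= 95, wrap to smallest pos 26 -> NA
Op 5: add NC@24 -> ring=[24:NC,26:NA,49:NB]
Op 6: route key 70: none >= 70, wrap to smallest pos 24 -> NC
Op 7: add ND@3 -> ring=[3:ND,24:NC,26:NA,49:NB]
Final route key 51: none >= 51, wrap to smallest pos 3 -> ND

Answer: ND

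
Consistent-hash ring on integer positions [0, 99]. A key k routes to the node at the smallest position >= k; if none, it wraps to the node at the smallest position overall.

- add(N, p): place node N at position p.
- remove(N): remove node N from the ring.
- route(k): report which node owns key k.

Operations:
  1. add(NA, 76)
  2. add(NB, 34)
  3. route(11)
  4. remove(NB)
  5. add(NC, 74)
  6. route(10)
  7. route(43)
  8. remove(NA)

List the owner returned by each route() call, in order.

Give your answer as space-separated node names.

Answer: NB NC NC

Derivation:
Op 1: add NA@76 -> ring=[76:NA]
Op 2: add NB@34 -> ring=[34:NB,76:NA]
Op 3: route key 11: smallest pos >= 11 is 34 -> NB
Op 4: remove NB -> ring=[76:NA]
Op 5: add NC@74 -> ring=[74:NC,76:NA]
Op 6: route key 10: smallest pos >= 10 is 74 -> NC
Op 7: route key 43: smallest pos >= 43 is 74 -> NC
Op 8: remove NA -> ring=[74:NC]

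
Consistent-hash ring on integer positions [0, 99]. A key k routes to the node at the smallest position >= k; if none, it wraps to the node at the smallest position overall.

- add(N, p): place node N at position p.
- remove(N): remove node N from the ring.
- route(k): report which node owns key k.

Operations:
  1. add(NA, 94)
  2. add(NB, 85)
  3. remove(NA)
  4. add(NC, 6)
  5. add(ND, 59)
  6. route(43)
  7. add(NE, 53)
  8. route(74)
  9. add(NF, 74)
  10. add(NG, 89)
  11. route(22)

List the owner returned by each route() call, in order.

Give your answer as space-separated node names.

Answer: ND NB NE

Derivation:
Op 1: add NA@94 -> ring=[94:NA]
Op 2: add NB@85 -> ring=[85:NB,94:NA]
Op 3: remove NA -> ring=[85:NB]
Op 4: add NC@6 -> ring=[6:NC,85:NB]
Op 5: add ND@59 -> ring=[6:NC,59:ND,85:NB]
Op 6: route key 43: smallest pos >= 43 is 59 -> ND
Op 7: add NE@53 -> ring=[6:NC,53:NE,59:ND,85:NB]
Op 8: route key 74: smallest pos >= 74 is 85 -> NB
Op 9: add NF@74 -> ring=[6:NC,53:NE,59:ND,74:NF,85:NB]
Op 10: add NG@89 -> ring=[6:NC,53:NE,59:ND,74:NF,85:NB,89:NG]
Op 11: route key 22: smallest pos >= 22 is 53 -> NE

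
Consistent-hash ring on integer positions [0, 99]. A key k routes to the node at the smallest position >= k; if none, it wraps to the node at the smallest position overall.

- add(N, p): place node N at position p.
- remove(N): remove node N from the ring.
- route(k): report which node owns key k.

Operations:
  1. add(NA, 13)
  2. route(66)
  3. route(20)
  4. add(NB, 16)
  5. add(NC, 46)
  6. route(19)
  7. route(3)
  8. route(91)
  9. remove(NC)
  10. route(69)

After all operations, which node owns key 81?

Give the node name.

Op 1: add NA@13 -> ring=[13:NA]
Op 2: route key 66: none >= 66, wrap to smallest pos 13 -> NA
Op 3: route key 20: none >= 20, wrap to smallest pos 13 -> NA
Op 4: add NB@16 -> ring=[13:NA,16:NB]
Op 5: add NC@46 -> ring=[13:NA,16:NB,46:NC]
Op 6: route key 19: smallest pos >= 19 is 46 -> NC
Op 7: route key 3: smallest pos >= 3 is 13 -> NA
Op 8: route key 91: none >= 91, wrap to smallest pos 13 -> NA
Op 9: remove NC -> ring=[13:NA,16:NB]
Op 10: route key 69: none >= 69, wrap to smallest pos 13 -> NA
Final route key 81: none >= 81, wrap to smallest pos 13 -> NA

Answer: NA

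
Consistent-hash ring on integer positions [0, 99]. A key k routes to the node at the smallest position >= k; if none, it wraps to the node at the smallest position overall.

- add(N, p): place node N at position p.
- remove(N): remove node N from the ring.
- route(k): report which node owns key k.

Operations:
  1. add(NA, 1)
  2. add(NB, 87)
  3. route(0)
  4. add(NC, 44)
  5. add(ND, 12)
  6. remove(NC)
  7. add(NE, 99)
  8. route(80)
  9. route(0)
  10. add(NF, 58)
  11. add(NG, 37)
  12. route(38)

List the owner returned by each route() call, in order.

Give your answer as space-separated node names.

Answer: NA NB NA NF

Derivation:
Op 1: add NA@1 -> ring=[1:NA]
Op 2: add NB@87 -> ring=[1:NA,87:NB]
Op 3: route key 0: smallest pos >= 0 is 1 -> NA
Op 4: add NC@44 -> ring=[1:NA,44:NC,87:NB]
Op 5: add ND@12 -> ring=[1:NA,12:ND,44:NC,87:NB]
Op 6: remove NC -> ring=[1:NA,12:ND,87:NB]
Op 7: add NE@99 -> ring=[1:NA,12:ND,87:NB,99:NE]
Op 8: route key 80: smallest pos >= 80 is 87 -> NB
Op 9: route key 0: smallest pos >= 0 is 1 -> NA
Op 10: add NF@58 -> ring=[1:NA,12:ND,58:NF,87:NB,99:NE]
Op 11: add NG@37 -> ring=[1:NA,12:ND,37:NG,58:NF,87:NB,99:NE]
Op 12: route key 38: smallest pos >= 38 is 58 -> NF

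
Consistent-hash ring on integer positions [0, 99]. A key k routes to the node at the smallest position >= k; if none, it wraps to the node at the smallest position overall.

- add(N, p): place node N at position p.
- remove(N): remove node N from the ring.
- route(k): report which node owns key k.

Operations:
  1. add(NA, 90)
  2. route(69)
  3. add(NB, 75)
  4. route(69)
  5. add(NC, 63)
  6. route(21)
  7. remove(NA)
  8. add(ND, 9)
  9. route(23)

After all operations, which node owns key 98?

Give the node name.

Op 1: add NA@90 -> ring=[90:NA]
Op 2: route key 69: smallest pos >= 69 is 90 -> NA
Op 3: add NB@75 -> ring=[75:NB,90:NA]
Op 4: route key 69: smallest pos >= 69 is 75 -> NB
Op 5: add NC@63 -> ring=[63:NC,75:NB,90:NA]
Op 6: route key 21: smallest pos >= 21 is 63 -> NC
Op 7: remove NA -> ring=[63:NC,75:NB]
Op 8: add ND@9 -> ring=[9:ND,63:NC,75:NB]
Op 9: route key 23: smallest pos >= 23 is 63 -> NC
Final route key 98: none >= 98, wrap to smallest pos 9 -> ND

Answer: ND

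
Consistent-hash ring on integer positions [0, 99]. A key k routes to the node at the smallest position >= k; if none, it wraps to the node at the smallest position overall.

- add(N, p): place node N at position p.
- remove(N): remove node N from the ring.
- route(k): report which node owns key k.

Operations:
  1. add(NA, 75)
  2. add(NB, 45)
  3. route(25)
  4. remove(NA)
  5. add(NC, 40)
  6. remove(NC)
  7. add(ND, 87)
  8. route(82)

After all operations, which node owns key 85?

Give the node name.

Op 1: add NA@75 -> ring=[75:NA]
Op 2: add NB@45 -> ring=[45:NB,75:NA]
Op 3: route key 25: smallest pos >= 25 is 45 -> NB
Op 4: remove NA -> ring=[45:NB]
Op 5: add NC@40 -> ring=[40:NC,45:NB]
Op 6: remove NC -> ring=[45:NB]
Op 7: add ND@87 -> ring=[45:NB,87:ND]
Op 8: route key 82: smallest pos >= 82 is 87 -> ND
Final route key 85: smallest pos >= 85 is 87 -> ND

Answer: ND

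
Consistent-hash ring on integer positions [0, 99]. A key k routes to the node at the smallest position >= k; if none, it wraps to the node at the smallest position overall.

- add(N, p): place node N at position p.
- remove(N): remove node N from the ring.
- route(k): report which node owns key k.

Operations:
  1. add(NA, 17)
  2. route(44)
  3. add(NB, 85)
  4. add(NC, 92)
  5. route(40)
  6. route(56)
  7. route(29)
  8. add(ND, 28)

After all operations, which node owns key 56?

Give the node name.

Answer: NB

Derivation:
Op 1: add NA@17 -> ring=[17:NA]
Op 2: route key 44: none >= 44, wrap to smallest pos 17 -> NA
Op 3: add NB@85 -> ring=[17:NA,85:NB]
Op 4: add NC@92 -> ring=[17:NA,85:NB,92:NC]
Op 5: route key 40: smallest pos >= 40 is 85 -> NB
Op 6: route key 56: smallest pos >= 56 is 85 -> NB
Op 7: route key 29: smallest pos >= 29 is 85 -> NB
Op 8: add ND@28 -> ring=[17:NA,28:ND,85:NB,92:NC]
Final route key 56: smallest pos >= 56 is 85 -> NB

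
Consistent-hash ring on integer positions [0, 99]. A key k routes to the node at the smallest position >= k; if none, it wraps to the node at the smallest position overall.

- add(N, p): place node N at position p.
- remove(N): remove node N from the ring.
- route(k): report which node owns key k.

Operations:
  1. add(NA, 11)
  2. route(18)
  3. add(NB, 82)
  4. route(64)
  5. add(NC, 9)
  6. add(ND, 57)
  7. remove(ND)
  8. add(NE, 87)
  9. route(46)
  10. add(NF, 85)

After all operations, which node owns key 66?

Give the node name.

Answer: NB

Derivation:
Op 1: add NA@11 -> ring=[11:NA]
Op 2: route key 18: none >= 18, wrap to smallest pos 11 -> NA
Op 3: add NB@82 -> ring=[11:NA,82:NB]
Op 4: route key 64: smallest pos >= 64 is 82 -> NB
Op 5: add NC@9 -> ring=[9:NC,11:NA,82:NB]
Op 6: add ND@57 -> ring=[9:NC,11:NA,57:ND,82:NB]
Op 7: remove ND -> ring=[9:NC,11:NA,82:NB]
Op 8: add NE@87 -> ring=[9:NC,11:NA,82:NB,87:NE]
Op 9: route key 46: smallest pos >= 46 is 82 -> NB
Op 10: add NF@85 -> ring=[9:NC,11:NA,82:NB,85:NF,87:NE]
Final route key 66: smallest pos >= 66 is 82 -> NB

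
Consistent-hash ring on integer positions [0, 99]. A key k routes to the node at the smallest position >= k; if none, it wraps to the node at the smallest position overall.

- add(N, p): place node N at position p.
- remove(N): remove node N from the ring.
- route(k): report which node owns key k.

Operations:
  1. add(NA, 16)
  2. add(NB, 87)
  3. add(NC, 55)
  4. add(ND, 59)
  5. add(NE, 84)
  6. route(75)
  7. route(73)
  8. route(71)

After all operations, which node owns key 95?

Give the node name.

Op 1: add NA@16 -> ring=[16:NA]
Op 2: add NB@87 -> ring=[16:NA,87:NB]
Op 3: add NC@55 -> ring=[16:NA,55:NC,87:NB]
Op 4: add ND@59 -> ring=[16:NA,55:NC,59:ND,87:NB]
Op 5: add NE@84 -> ring=[16:NA,55:NC,59:ND,84:NE,87:NB]
Op 6: route key 75: smallest pos >= 75 is 84 -> NE
Op 7: route key 73: smallest pos >= 73 is 84 -> NE
Op 8: route key 71: smallest pos >= 71 is 84 -> NE
Final route key 95: none >= 95, wrap to smallest pos 16 -> NA

Answer: NA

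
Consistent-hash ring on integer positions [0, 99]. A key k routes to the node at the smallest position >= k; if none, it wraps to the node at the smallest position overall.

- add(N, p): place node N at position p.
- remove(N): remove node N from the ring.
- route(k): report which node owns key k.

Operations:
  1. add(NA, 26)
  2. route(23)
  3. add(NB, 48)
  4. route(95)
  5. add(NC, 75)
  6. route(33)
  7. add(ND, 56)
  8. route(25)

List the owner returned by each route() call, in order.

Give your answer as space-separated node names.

Op 1: add NA@26 -> ring=[26:NA]
Op 2: route key 23: smallest pos >= 23 is 26 -> NA
Op 3: add NB@48 -> ring=[26:NA,48:NB]
Op 4: route key 95: none >= 95, wrap to smallest pos 26 -> NA
Op 5: add NC@75 -> ring=[26:NA,48:NB,75:NC]
Op 6: route key 33: smallest pos >= 33 is 48 -> NB
Op 7: add ND@56 -> ring=[26:NA,48:NB,56:ND,75:NC]
Op 8: route key 25: smallest pos >= 25 is 26 -> NA

Answer: NA NA NB NA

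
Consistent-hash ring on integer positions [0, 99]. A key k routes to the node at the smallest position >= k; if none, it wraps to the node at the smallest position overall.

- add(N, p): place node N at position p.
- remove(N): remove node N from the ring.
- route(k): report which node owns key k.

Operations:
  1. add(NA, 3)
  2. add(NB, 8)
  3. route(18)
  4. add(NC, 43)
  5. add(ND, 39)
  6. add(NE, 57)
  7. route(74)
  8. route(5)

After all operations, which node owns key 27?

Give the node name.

Answer: ND

Derivation:
Op 1: add NA@3 -> ring=[3:NA]
Op 2: add NB@8 -> ring=[3:NA,8:NB]
Op 3: route key 18: none >= 18, wrap to smallest pos 3 -> NA
Op 4: add NC@43 -> ring=[3:NA,8:NB,43:NC]
Op 5: add ND@39 -> ring=[3:NA,8:NB,39:ND,43:NC]
Op 6: add NE@57 -> ring=[3:NA,8:NB,39:ND,43:NC,57:NE]
Op 7: route key 74: none >= 74, wrap to smallest pos 3 -> NA
Op 8: route key 5: smallest pos >= 5 is 8 -> NB
Final route key 27: smallest pos >= 27 is 39 -> ND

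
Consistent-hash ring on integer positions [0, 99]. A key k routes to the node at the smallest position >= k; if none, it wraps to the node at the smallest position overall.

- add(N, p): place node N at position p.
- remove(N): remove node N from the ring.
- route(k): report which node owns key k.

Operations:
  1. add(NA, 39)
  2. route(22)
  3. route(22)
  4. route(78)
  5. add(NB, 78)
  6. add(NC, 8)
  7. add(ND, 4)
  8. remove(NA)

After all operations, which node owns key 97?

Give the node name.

Answer: ND

Derivation:
Op 1: add NA@39 -> ring=[39:NA]
Op 2: route key 22: smallest pos >= 22 is 39 -> NA
Op 3: route key 22: smallest pos >= 22 is 39 -> NA
Op 4: route key 78: none >= 78, wrap to smallest pos 39 -> NA
Op 5: add NB@78 -> ring=[39:NA,78:NB]
Op 6: add NC@8 -> ring=[8:NC,39:NA,78:NB]
Op 7: add ND@4 -> ring=[4:ND,8:NC,39:NA,78:NB]
Op 8: remove NA -> ring=[4:ND,8:NC,78:NB]
Final route key 97: none >= 97, wrap to smallest pos 4 -> ND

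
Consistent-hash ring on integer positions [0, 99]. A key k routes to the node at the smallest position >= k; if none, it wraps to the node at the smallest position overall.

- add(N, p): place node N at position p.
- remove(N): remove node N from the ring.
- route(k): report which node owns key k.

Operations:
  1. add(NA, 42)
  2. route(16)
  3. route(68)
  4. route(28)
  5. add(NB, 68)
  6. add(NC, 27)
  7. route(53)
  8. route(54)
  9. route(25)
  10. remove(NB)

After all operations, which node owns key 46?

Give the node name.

Answer: NC

Derivation:
Op 1: add NA@42 -> ring=[42:NA]
Op 2: route key 16: smallest pos >= 16 is 42 -> NA
Op 3: route key 68: none >= 68, wrap to smallest pos 42 -> NA
Op 4: route key 28: smallest pos >= 28 is 42 -> NA
Op 5: add NB@68 -> ring=[42:NA,68:NB]
Op 6: add NC@27 -> ring=[27:NC,42:NA,68:NB]
Op 7: route key 53: smallest pos >= 53 is 68 -> NB
Op 8: route key 54: smallest pos >= 54 is 68 -> NB
Op 9: route key 25: smallest pos >= 25 is 27 -> NC
Op 10: remove NB -> ring=[27:NC,42:NA]
Final route key 46: none >= 46, wrap to smallest pos 27 -> NC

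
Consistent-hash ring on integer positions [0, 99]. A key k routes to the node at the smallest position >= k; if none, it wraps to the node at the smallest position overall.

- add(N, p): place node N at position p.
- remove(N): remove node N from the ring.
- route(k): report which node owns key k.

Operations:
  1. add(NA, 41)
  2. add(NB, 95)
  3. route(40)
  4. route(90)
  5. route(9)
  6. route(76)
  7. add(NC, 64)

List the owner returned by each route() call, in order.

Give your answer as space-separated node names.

Op 1: add NA@41 -> ring=[41:NA]
Op 2: add NB@95 -> ring=[41:NA,95:NB]
Op 3: route key 40: smallest pos >= 40 is 41 -> NA
Op 4: route key 90: smallest pos >= 90 is 95 -> NB
Op 5: route key 9: smallest pos >= 9 is 41 -> NA
Op 6: route key 76: smallest pos >= 76 is 95 -> NB
Op 7: add NC@64 -> ring=[41:NA,64:NC,95:NB]

Answer: NA NB NA NB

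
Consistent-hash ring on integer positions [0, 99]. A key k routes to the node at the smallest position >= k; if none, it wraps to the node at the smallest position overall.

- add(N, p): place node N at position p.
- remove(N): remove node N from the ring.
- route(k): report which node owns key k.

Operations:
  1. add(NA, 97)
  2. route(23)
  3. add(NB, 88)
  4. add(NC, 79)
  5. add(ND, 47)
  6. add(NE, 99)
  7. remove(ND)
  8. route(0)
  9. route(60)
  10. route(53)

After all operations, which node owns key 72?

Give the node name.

Answer: NC

Derivation:
Op 1: add NA@97 -> ring=[97:NA]
Op 2: route key 23: smallest pos >= 23 is 97 -> NA
Op 3: add NB@88 -> ring=[88:NB,97:NA]
Op 4: add NC@79 -> ring=[79:NC,88:NB,97:NA]
Op 5: add ND@47 -> ring=[47:ND,79:NC,88:NB,97:NA]
Op 6: add NE@99 -> ring=[47:ND,79:NC,88:NB,97:NA,99:NE]
Op 7: remove ND -> ring=[79:NC,88:NB,97:NA,99:NE]
Op 8: route key 0: smallest pos >= 0 is 79 -> NC
Op 9: route key 60: smallest pos >= 60 is 79 -> NC
Op 10: route key 53: smallest pos >= 53 is 79 -> NC
Final route key 72: smallest pos >= 72 is 79 -> NC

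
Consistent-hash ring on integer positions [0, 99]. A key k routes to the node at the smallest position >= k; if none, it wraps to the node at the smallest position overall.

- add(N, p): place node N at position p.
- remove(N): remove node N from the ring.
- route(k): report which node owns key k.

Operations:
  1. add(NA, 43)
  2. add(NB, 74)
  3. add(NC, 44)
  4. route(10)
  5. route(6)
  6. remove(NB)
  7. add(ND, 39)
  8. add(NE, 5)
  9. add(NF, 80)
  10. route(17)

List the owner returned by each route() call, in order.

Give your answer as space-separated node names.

Op 1: add NA@43 -> ring=[43:NA]
Op 2: add NB@74 -> ring=[43:NA,74:NB]
Op 3: add NC@44 -> ring=[43:NA,44:NC,74:NB]
Op 4: route key 10: smallest pos >= 10 is 43 -> NA
Op 5: route key 6: smallest pos >= 6 is 43 -> NA
Op 6: remove NB -> ring=[43:NA,44:NC]
Op 7: add ND@39 -> ring=[39:ND,43:NA,44:NC]
Op 8: add NE@5 -> ring=[5:NE,39:ND,43:NA,44:NC]
Op 9: add NF@80 -> ring=[5:NE,39:ND,43:NA,44:NC,80:NF]
Op 10: route key 17: smallest pos >= 17 is 39 -> ND

Answer: NA NA ND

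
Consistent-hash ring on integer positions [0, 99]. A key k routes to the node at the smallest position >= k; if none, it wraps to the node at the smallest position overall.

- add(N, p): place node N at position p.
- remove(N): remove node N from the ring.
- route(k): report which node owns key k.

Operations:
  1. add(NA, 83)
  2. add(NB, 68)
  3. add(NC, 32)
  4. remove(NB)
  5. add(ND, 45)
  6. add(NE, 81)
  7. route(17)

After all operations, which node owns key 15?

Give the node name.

Answer: NC

Derivation:
Op 1: add NA@83 -> ring=[83:NA]
Op 2: add NB@68 -> ring=[68:NB,83:NA]
Op 3: add NC@32 -> ring=[32:NC,68:NB,83:NA]
Op 4: remove NB -> ring=[32:NC,83:NA]
Op 5: add ND@45 -> ring=[32:NC,45:ND,83:NA]
Op 6: add NE@81 -> ring=[32:NC,45:ND,81:NE,83:NA]
Op 7: route key 17: smallest pos >= 17 is 32 -> NC
Final route key 15: smallest pos >= 15 is 32 -> NC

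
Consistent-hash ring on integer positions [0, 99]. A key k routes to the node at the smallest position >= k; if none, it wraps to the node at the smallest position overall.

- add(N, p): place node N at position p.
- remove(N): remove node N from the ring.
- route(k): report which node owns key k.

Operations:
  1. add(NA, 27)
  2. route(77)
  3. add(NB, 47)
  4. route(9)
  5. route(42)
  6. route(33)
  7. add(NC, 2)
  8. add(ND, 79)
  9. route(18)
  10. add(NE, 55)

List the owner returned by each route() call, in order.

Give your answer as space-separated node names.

Answer: NA NA NB NB NA

Derivation:
Op 1: add NA@27 -> ring=[27:NA]
Op 2: route key 77: none >= 77, wrap to smallest pos 27 -> NA
Op 3: add NB@47 -> ring=[27:NA,47:NB]
Op 4: route key 9: smallest pos >= 9 is 27 -> NA
Op 5: route key 42: smallest pos >= 42 is 47 -> NB
Op 6: route key 33: smallest pos >= 33 is 47 -> NB
Op 7: add NC@2 -> ring=[2:NC,27:NA,47:NB]
Op 8: add ND@79 -> ring=[2:NC,27:NA,47:NB,79:ND]
Op 9: route key 18: smallest pos >= 18 is 27 -> NA
Op 10: add NE@55 -> ring=[2:NC,27:NA,47:NB,55:NE,79:ND]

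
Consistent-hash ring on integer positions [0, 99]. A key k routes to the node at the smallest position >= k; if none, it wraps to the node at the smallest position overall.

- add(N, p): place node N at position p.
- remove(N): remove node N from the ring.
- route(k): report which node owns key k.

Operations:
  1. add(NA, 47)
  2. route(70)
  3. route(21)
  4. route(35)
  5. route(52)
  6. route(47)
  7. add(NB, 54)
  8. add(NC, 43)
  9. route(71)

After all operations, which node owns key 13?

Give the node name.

Op 1: add NA@47 -> ring=[47:NA]
Op 2: route key 70: none >= 70, wrap to smallest pos 47 -> NA
Op 3: route key 21: smallest pos >= 21 is 47 -> NA
Op 4: route key 35: smallest pos >= 35 is 47 -> NA
Op 5: route key 52: none >= 52, wrap to smallest pos 47 -> NA
Op 6: route key 47: smallest pos >= 47 is 47 -> NA
Op 7: add NB@54 -> ring=[47:NA,54:NB]
Op 8: add NC@43 -> ring=[43:NC,47:NA,54:NB]
Op 9: route key 71: none >= 71, wrap to smallest pos 43 -> NC
Final route key 13: smallest pos >= 13 is 43 -> NC

Answer: NC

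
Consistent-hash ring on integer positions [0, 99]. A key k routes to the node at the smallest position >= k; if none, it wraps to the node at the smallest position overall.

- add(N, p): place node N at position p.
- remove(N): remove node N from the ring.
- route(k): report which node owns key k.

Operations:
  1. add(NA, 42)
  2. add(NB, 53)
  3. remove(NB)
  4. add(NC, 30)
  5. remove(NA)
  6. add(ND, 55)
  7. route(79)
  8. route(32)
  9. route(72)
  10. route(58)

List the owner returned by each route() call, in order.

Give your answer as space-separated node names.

Answer: NC ND NC NC

Derivation:
Op 1: add NA@42 -> ring=[42:NA]
Op 2: add NB@53 -> ring=[42:NA,53:NB]
Op 3: remove NB -> ring=[42:NA]
Op 4: add NC@30 -> ring=[30:NC,42:NA]
Op 5: remove NA -> ring=[30:NC]
Op 6: add ND@55 -> ring=[30:NC,55:ND]
Op 7: route key 79: none >= 79, wrap to smallest pos 30 -> NC
Op 8: route key 32: smallest pos >= 32 is 55 -> ND
Op 9: route key 72: none >= 72, wrap to smallest pos 30 -> NC
Op 10: route key 58: none >= 58, wrap to smallest pos 30 -> NC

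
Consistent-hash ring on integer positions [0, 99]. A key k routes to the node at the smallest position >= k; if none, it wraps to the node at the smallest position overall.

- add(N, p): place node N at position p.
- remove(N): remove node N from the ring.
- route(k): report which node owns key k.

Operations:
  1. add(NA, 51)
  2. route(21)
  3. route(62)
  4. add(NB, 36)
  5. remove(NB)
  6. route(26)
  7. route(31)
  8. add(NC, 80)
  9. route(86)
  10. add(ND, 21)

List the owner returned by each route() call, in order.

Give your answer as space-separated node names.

Answer: NA NA NA NA NA

Derivation:
Op 1: add NA@51 -> ring=[51:NA]
Op 2: route key 21: smallest pos >= 21 is 51 -> NA
Op 3: route key 62: none >= 62, wrap to smallest pos 51 -> NA
Op 4: add NB@36 -> ring=[36:NB,51:NA]
Op 5: remove NB -> ring=[51:NA]
Op 6: route key 26: smallest pos >= 26 is 51 -> NA
Op 7: route key 31: smallest pos >= 31 is 51 -> NA
Op 8: add NC@80 -> ring=[51:NA,80:NC]
Op 9: route key 86: none >= 86, wrap to smallest pos 51 -> NA
Op 10: add ND@21 -> ring=[21:ND,51:NA,80:NC]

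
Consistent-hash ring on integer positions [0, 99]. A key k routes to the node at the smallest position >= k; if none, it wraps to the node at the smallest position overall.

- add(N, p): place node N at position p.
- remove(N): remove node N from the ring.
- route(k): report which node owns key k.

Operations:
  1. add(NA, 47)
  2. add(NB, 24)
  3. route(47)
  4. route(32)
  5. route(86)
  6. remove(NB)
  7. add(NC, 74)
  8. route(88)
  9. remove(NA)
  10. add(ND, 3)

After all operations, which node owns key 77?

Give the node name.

Answer: ND

Derivation:
Op 1: add NA@47 -> ring=[47:NA]
Op 2: add NB@24 -> ring=[24:NB,47:NA]
Op 3: route key 47: smallest pos >= 47 is 47 -> NA
Op 4: route key 32: smallest pos >= 32 is 47 -> NA
Op 5: route key 86: none >= 86, wrap to smallest pos 24 -> NB
Op 6: remove NB -> ring=[47:NA]
Op 7: add NC@74 -> ring=[47:NA,74:NC]
Op 8: route key 88: none >= 88, wrap to smallest pos 47 -> NA
Op 9: remove NA -> ring=[74:NC]
Op 10: add ND@3 -> ring=[3:ND,74:NC]
Final route key 77: none >= 77, wrap to smallest pos 3 -> ND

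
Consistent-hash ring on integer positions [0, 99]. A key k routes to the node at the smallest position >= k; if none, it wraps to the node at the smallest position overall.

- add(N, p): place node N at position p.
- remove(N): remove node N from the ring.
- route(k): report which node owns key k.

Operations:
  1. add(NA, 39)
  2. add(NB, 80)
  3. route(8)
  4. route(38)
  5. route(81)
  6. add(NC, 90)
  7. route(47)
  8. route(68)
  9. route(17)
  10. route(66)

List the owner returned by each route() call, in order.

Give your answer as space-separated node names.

Answer: NA NA NA NB NB NA NB

Derivation:
Op 1: add NA@39 -> ring=[39:NA]
Op 2: add NB@80 -> ring=[39:NA,80:NB]
Op 3: route key 8: smallest pos >= 8 is 39 -> NA
Op 4: route key 38: smallest pos >= 38 is 39 -> NA
Op 5: route key 81: none >= 81, wrap to smallest pos 39 -> NA
Op 6: add NC@90 -> ring=[39:NA,80:NB,90:NC]
Op 7: route key 47: smallest pos >= 47 is 80 -> NB
Op 8: route key 68: smallest pos >= 68 is 80 -> NB
Op 9: route key 17: smallest pos >= 17 is 39 -> NA
Op 10: route key 66: smallest pos >= 66 is 80 -> NB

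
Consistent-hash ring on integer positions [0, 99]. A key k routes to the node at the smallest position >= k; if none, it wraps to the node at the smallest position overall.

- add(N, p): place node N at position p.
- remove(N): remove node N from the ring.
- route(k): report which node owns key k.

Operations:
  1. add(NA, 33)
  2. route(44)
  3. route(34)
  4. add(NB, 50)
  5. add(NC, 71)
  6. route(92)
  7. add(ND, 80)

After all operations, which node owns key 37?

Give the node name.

Op 1: add NA@33 -> ring=[33:NA]
Op 2: route key 44: none >= 44, wrap to smallest pos 33 -> NA
Op 3: route key 34: none >= 34, wrap to smallest pos 33 -> NA
Op 4: add NB@50 -> ring=[33:NA,50:NB]
Op 5: add NC@71 -> ring=[33:NA,50:NB,71:NC]
Op 6: route key 92: none >= 92, wrap to smallest pos 33 -> NA
Op 7: add ND@80 -> ring=[33:NA,50:NB,71:NC,80:ND]
Final route key 37: smallest pos >= 37 is 50 -> NB

Answer: NB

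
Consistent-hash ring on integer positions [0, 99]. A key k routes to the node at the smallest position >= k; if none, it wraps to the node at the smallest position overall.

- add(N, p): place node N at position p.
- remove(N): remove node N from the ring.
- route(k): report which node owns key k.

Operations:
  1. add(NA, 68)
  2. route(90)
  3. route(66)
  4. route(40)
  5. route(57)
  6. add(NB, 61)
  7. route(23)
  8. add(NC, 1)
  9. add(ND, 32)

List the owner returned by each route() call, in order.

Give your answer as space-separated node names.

Answer: NA NA NA NA NB

Derivation:
Op 1: add NA@68 -> ring=[68:NA]
Op 2: route key 90: none >= 90, wrap to smallest pos 68 -> NA
Op 3: route key 66: smallest pos >= 66 is 68 -> NA
Op 4: route key 40: smallest pos >= 40 is 68 -> NA
Op 5: route key 57: smallest pos >= 57 is 68 -> NA
Op 6: add NB@61 -> ring=[61:NB,68:NA]
Op 7: route key 23: smallest pos >= 23 is 61 -> NB
Op 8: add NC@1 -> ring=[1:NC,61:NB,68:NA]
Op 9: add ND@32 -> ring=[1:NC,32:ND,61:NB,68:NA]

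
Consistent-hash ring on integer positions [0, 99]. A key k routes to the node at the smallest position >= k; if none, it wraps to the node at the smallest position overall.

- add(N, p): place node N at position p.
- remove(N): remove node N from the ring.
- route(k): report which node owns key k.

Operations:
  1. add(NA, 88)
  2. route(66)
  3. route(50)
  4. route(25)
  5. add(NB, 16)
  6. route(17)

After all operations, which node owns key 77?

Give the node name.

Answer: NA

Derivation:
Op 1: add NA@88 -> ring=[88:NA]
Op 2: route key 66: smallest pos >= 66 is 88 -> NA
Op 3: route key 50: smallest pos >= 50 is 88 -> NA
Op 4: route key 25: smallest pos >= 25 is 88 -> NA
Op 5: add NB@16 -> ring=[16:NB,88:NA]
Op 6: route key 17: smallest pos >= 17 is 88 -> NA
Final route key 77: smallest pos >= 77 is 88 -> NA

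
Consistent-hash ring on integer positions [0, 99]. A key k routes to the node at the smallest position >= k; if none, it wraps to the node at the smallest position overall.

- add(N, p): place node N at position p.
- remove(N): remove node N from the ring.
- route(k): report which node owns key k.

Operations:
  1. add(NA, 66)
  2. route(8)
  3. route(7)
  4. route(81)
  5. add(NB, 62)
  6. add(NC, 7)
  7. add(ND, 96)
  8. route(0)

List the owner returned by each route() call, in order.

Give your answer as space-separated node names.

Op 1: add NA@66 -> ring=[66:NA]
Op 2: route key 8: smallest pos >= 8 is 66 -> NA
Op 3: route key 7: smallest pos >= 7 is 66 -> NA
Op 4: route key 81: none >= 81, wrap to smallest pos 66 -> NA
Op 5: add NB@62 -> ring=[62:NB,66:NA]
Op 6: add NC@7 -> ring=[7:NC,62:NB,66:NA]
Op 7: add ND@96 -> ring=[7:NC,62:NB,66:NA,96:ND]
Op 8: route key 0: smallest pos >= 0 is 7 -> NC

Answer: NA NA NA NC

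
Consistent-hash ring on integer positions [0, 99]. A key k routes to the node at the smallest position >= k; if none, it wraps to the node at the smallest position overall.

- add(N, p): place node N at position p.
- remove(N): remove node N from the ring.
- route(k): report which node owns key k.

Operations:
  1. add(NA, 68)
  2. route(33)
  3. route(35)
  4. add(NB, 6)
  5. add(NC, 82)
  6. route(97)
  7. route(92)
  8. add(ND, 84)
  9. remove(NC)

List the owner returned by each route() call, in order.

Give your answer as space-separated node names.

Op 1: add NA@68 -> ring=[68:NA]
Op 2: route key 33: smallest pos >= 33 is 68 -> NA
Op 3: route key 35: smallest pos >= 35 is 68 -> NA
Op 4: add NB@6 -> ring=[6:NB,68:NA]
Op 5: add NC@82 -> ring=[6:NB,68:NA,82:NC]
Op 6: route key 97: none >= 97, wrap to smallest pos 6 -> NB
Op 7: route key 92: none >= 92, wrap to smallest pos 6 -> NB
Op 8: add ND@84 -> ring=[6:NB,68:NA,82:NC,84:ND]
Op 9: remove NC -> ring=[6:NB,68:NA,84:ND]

Answer: NA NA NB NB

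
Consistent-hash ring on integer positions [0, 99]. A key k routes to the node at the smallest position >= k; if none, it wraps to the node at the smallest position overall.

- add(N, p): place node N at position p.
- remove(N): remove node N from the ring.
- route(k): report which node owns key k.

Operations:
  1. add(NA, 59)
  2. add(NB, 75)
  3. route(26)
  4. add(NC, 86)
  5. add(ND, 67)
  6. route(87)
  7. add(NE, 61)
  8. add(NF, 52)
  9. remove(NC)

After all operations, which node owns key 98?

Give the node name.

Answer: NF

Derivation:
Op 1: add NA@59 -> ring=[59:NA]
Op 2: add NB@75 -> ring=[59:NA,75:NB]
Op 3: route key 26: smallest pos >= 26 is 59 -> NA
Op 4: add NC@86 -> ring=[59:NA,75:NB,86:NC]
Op 5: add ND@67 -> ring=[59:NA,67:ND,75:NB,86:NC]
Op 6: route key 87: none >= 87, wrap to smallest pos 59 -> NA
Op 7: add NE@61 -> ring=[59:NA,61:NE,67:ND,75:NB,86:NC]
Op 8: add NF@52 -> ring=[52:NF,59:NA,61:NE,67:ND,75:NB,86:NC]
Op 9: remove NC -> ring=[52:NF,59:NA,61:NE,67:ND,75:NB]
Final route key 98: none >= 98, wrap to smallest pos 52 -> NF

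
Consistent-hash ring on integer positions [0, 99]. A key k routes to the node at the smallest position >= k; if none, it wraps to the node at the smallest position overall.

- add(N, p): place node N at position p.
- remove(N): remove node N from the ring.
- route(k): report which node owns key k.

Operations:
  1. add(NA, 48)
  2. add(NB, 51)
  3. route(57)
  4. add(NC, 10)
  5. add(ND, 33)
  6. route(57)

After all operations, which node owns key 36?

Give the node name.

Op 1: add NA@48 -> ring=[48:NA]
Op 2: add NB@51 -> ring=[48:NA,51:NB]
Op 3: route key 57: none >= 57, wrap to smallest pos 48 -> NA
Op 4: add NC@10 -> ring=[10:NC,48:NA,51:NB]
Op 5: add ND@33 -> ring=[10:NC,33:ND,48:NA,51:NB]
Op 6: route key 57: none >= 57, wrap to smallest pos 10 -> NC
Final route key 36: smallest pos >= 36 is 48 -> NA

Answer: NA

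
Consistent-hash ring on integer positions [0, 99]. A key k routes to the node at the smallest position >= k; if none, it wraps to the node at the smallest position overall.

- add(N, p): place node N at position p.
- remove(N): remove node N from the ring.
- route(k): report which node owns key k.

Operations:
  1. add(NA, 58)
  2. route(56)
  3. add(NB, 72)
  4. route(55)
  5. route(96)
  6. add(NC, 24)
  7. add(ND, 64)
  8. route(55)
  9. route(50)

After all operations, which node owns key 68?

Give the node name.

Answer: NB

Derivation:
Op 1: add NA@58 -> ring=[58:NA]
Op 2: route key 56: smallest pos >= 56 is 58 -> NA
Op 3: add NB@72 -> ring=[58:NA,72:NB]
Op 4: route key 55: smallest pos >= 55 is 58 -> NA
Op 5: route key 96: none >= 96, wrap to smallest pos 58 -> NA
Op 6: add NC@24 -> ring=[24:NC,58:NA,72:NB]
Op 7: add ND@64 -> ring=[24:NC,58:NA,64:ND,72:NB]
Op 8: route key 55: smallest pos >= 55 is 58 -> NA
Op 9: route key 50: smallest pos >= 50 is 58 -> NA
Final route key 68: smallest pos >= 68 is 72 -> NB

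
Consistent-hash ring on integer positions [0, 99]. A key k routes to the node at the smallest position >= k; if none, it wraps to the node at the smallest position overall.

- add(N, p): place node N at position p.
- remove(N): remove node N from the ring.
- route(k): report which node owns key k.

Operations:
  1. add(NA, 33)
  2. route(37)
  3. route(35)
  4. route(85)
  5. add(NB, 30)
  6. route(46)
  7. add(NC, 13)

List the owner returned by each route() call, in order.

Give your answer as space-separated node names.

Op 1: add NA@33 -> ring=[33:NA]
Op 2: route key 37: none >= 37, wrap to smallest pos 33 -> NA
Op 3: route key 35: none >= 35, wrap to smallest pos 33 -> NA
Op 4: route key 85: none >= 85, wrap to smallest pos 33 -> NA
Op 5: add NB@30 -> ring=[30:NB,33:NA]
Op 6: route key 46: none >= 46, wrap to smallest pos 30 -> NB
Op 7: add NC@13 -> ring=[13:NC,30:NB,33:NA]

Answer: NA NA NA NB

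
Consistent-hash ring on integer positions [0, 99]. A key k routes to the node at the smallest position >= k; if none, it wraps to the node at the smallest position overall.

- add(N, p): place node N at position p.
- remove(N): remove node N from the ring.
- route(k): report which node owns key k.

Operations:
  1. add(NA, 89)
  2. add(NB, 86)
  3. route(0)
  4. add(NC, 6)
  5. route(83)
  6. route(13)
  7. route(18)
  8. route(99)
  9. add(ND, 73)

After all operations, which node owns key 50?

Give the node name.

Answer: ND

Derivation:
Op 1: add NA@89 -> ring=[89:NA]
Op 2: add NB@86 -> ring=[86:NB,89:NA]
Op 3: route key 0: smallest pos >= 0 is 86 -> NB
Op 4: add NC@6 -> ring=[6:NC,86:NB,89:NA]
Op 5: route key 83: smallest pos >= 83 is 86 -> NB
Op 6: route key 13: smallest pos >= 13 is 86 -> NB
Op 7: route key 18: smallest pos >= 18 is 86 -> NB
Op 8: route key 99: none >= 99, wrap to smallest pos 6 -> NC
Op 9: add ND@73 -> ring=[6:NC,73:ND,86:NB,89:NA]
Final route key 50: smallest pos >= 50 is 73 -> ND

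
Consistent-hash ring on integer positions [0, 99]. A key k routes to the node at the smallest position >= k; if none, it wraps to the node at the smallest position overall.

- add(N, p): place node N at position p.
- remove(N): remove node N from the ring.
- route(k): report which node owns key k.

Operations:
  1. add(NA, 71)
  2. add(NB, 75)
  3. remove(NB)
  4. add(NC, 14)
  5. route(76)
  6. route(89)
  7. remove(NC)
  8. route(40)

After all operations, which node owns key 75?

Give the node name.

Op 1: add NA@71 -> ring=[71:NA]
Op 2: add NB@75 -> ring=[71:NA,75:NB]
Op 3: remove NB -> ring=[71:NA]
Op 4: add NC@14 -> ring=[14:NC,71:NA]
Op 5: route key 76: none >= 76, wrap to smallest pos 14 -> NC
Op 6: route key 89: none >= 89, wrap to smallest pos 14 -> NC
Op 7: remove NC -> ring=[71:NA]
Op 8: route key 40: smallest pos >= 40 is 71 -> NA
Final route key 75: none >= 75, wrap to smallest pos 71 -> NA

Answer: NA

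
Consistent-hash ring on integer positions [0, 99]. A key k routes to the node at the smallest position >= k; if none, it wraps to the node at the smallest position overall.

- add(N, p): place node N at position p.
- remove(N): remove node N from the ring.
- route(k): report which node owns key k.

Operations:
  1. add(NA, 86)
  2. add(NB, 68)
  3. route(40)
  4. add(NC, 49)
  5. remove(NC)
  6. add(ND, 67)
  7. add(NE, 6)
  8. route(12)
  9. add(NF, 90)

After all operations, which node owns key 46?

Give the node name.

Answer: ND

Derivation:
Op 1: add NA@86 -> ring=[86:NA]
Op 2: add NB@68 -> ring=[68:NB,86:NA]
Op 3: route key 40: smallest pos >= 40 is 68 -> NB
Op 4: add NC@49 -> ring=[49:NC,68:NB,86:NA]
Op 5: remove NC -> ring=[68:NB,86:NA]
Op 6: add ND@67 -> ring=[67:ND,68:NB,86:NA]
Op 7: add NE@6 -> ring=[6:NE,67:ND,68:NB,86:NA]
Op 8: route key 12: smallest pos >= 12 is 67 -> ND
Op 9: add NF@90 -> ring=[6:NE,67:ND,68:NB,86:NA,90:NF]
Final route key 46: smallest pos >= 46 is 67 -> ND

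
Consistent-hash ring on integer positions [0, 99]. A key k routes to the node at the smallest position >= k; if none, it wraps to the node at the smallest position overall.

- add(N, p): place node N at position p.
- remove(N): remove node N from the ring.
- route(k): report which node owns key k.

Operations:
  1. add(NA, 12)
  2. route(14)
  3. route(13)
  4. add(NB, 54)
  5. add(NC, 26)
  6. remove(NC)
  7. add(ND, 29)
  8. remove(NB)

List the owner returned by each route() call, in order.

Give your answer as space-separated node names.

Op 1: add NA@12 -> ring=[12:NA]
Op 2: route key 14: none >= 14, wrap to smallest pos 12 -> NA
Op 3: route key 13: none >= 13, wrap to smallest pos 12 -> NA
Op 4: add NB@54 -> ring=[12:NA,54:NB]
Op 5: add NC@26 -> ring=[12:NA,26:NC,54:NB]
Op 6: remove NC -> ring=[12:NA,54:NB]
Op 7: add ND@29 -> ring=[12:NA,29:ND,54:NB]
Op 8: remove NB -> ring=[12:NA,29:ND]

Answer: NA NA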